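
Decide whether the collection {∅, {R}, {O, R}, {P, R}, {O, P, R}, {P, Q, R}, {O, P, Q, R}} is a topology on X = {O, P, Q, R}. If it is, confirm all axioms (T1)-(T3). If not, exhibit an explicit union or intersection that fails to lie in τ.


τ IS a topology on X.

Axiom (T1): ∅ ∈ τ? Yes; X ∈ τ? Yes.
Axiom (T2/T3): check pairwise unions and intersections of members of τ.
All pairwise intersections and unions checked — each lies in τ. Therefore τ satisfies (T1), (T2), (T3): it IS a topology on X.


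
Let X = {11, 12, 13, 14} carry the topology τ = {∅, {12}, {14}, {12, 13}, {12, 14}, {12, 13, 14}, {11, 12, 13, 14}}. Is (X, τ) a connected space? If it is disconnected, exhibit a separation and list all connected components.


(X, τ) is connected.

Find clopen sets (U ∈ τ with X ∖ U ∈ τ):
  U = ∅, X ∖ U = {11, 12, 13, 14} — both open, so U is clopen.
  U = {11, 12, 13, 14}, X ∖ U = ∅ — both open, so U is clopen.
Only trivial clopens (∅ and X) exist, so (X, τ) is connected.
Compute connected components by grouping points that agree on all clopens:
  component: {11, 12, 13, 14}


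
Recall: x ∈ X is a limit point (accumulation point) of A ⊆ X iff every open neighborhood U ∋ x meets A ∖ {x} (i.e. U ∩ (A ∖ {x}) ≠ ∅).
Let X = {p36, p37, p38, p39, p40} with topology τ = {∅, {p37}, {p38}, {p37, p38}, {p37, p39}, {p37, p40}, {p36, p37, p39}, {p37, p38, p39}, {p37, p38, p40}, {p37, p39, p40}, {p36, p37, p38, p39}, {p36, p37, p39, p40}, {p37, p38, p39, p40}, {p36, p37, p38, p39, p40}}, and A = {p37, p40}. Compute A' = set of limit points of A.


A' = {p36, p39, p40}

For each x ∈ X, list the open sets U ∈ τ with x ∈ U, then check whether U ∩ (A ∖ {x}) ≠ ∅ for every such U.
  x = p36: opens ∋ x are {p36, p37, p39}, {p36, p37, p38, p39}, {p36, p37, p39, p40}, {p36, p37, p38, p39, p40}; each meets A ∖ {p36}, so x IS a limit point.
  x = p37: open {p37} ∋ x has {p37} ∩ (A ∖ {p37}) = ∅, so x is NOT a limit point.
  x = p38: open {p38} ∋ x has {p38} ∩ (A ∖ {p38}) = ∅, so x is NOT a limit point.
  x = p39: opens ∋ x are {p37, p39}, {p36, p37, p39}, {p37, p38, p39}, {p37, p39, p40}, {p36, p37, p38, p39}, {p36, p37, p39, p40}, {p37, p38, p39, p40}, {p36, p37, p38, p39, p40}; each meets A ∖ {p39}, so x IS a limit point.
  x = p40: opens ∋ x are {p37, p40}, {p37, p38, p40}, {p37, p39, p40}, {p36, p37, p39, p40}, {p37, p38, p39, p40}, {p36, p37, p38, p39, p40}; each meets A ∖ {p40}, so x IS a limit point.
Collecting: A' = {p36, p39, p40}.


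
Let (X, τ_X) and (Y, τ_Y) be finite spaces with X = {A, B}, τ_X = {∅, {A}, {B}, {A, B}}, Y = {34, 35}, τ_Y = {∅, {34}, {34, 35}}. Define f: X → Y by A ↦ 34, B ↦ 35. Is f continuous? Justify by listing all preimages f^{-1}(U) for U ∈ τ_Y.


f IS continuous.

Compute f^{-1}(U) for each U ∈ τ_Y:
  U = ∅: f^{-1}(U) = ∅ ∈ τ_X ✓.
  U = {34}: f^{-1}(U) = {A} ∈ τ_X ✓.
  U = {34, 35}: f^{-1}(U) = {A, B} ∈ τ_X ✓.
Every preimage lies in τ_X, so f IS continuous.


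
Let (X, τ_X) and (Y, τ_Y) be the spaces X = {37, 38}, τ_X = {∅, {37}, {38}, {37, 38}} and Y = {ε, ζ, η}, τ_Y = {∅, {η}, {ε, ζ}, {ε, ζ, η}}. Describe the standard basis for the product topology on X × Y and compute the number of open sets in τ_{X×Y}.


Basis B = {∅ × ∅, {37} × {η}, {38} × {η}, {37} × {ε, ζ}, {37, 38} × {η}, {38} × {ε, ζ}, {37} × {ε, ζ, η}, {38} × {ε, ζ, η}, {37, 38} × {ε, ζ}, {37, 38} × {ε, ζ, η}}; |τ_{X×Y}| = 16.

Enumerate products U × V with U ∈ τ_X, V ∈ τ_Y (deduplicated):
  ∅ × ∅ = {} (∅)
  {37} × {η} = {(37,η)}
  {38} × {η} = {(38,η)}
  {37} × {ε, ζ} = {(37,ε), (37,ζ)}
  {37, 38} × {η} = {(37,η), (38,η)}
  {38} × {ε, ζ} = {(38,ε), (38,ζ)}
  {37} × {ε, ζ, η} = {(37,ε), (37,ζ), (37,η)}
  {38} × {ε, ζ, η} = {(38,ε), (38,ζ), (38,η)}
  {37, 38} × {ε, ζ} = {(37,ε), (37,ζ), (38,ε), (38,ζ)}
  {37, 38} × {ε, ζ, η} = {(37,ε), (37,ζ), (37,η), (38,ε), (38,ζ), (38,η)}
These 10 distinct sets form the basis B.
Close under arbitrary unions to get τ_{X×Y}; counting gives |τ_{X×Y}| = 16.


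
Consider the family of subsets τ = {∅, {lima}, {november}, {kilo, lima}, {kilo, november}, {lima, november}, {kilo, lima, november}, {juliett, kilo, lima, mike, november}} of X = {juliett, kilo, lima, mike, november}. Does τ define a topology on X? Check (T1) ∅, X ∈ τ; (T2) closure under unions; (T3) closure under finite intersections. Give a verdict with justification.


τ is NOT a topology on X.

Axiom (T1): ∅ ∈ τ? Yes; X ∈ τ? Yes.
Axiom (T2/T3): check pairwise unions and intersections of members of τ.
Counterexample for (T3): {kilo, lima} ∩ {kilo, november} = {kilo} ∉ τ. Therefore τ is NOT a topology.


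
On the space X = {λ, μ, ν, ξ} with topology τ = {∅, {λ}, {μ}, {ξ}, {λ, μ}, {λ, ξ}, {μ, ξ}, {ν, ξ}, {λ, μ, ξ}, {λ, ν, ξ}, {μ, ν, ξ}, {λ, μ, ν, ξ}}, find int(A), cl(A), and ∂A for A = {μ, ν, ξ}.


int(A) = {μ, ν, ξ}, cl(A) = {μ, ν, ξ}, ∂A = ∅.

Closed sets in (X, τ) are complements of opens:
  closed(X, τ) = {∅, {λ}, {μ}, {ν}, {λ, μ}, {λ, ν}, {μ, ν}, {ν, ξ}, {λ, μ, ν}, {λ, ν, ξ}, {μ, ν, ξ}, {λ, μ, ν, ξ}}.
int(A) = ⋃ {U ∈ τ : U ⊆ A}. Opens contained in A: ∅, {μ}, {ξ}, {μ, ξ}, {ν, ξ}, {μ, ν, ξ}.
Taking the union of these: int(A) = {μ, ν, ξ}.
cl(A) = ⋂ {C closed : A ⊆ C}. Closed sets containing A: {μ, ν, ξ}, {λ, μ, ν, ξ}.
Intersecting these: cl(A) = {μ, ν, ξ}.
∂A = cl(A) ∖ int(A) = {μ, ν, ξ} ∖ {μ, ν, ξ} = ∅.


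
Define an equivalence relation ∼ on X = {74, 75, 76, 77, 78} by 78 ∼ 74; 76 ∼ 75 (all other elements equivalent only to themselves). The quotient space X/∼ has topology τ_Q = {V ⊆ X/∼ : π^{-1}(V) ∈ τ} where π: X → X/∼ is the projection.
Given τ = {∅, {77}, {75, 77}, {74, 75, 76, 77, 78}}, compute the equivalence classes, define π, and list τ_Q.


X/∼ = {[74=78], [75=76], [77]}; |τ_Q| = 3.

Equivalence classes: [74=78], [75=76], [77].
Quotient map π: X → X/∼ sends 74 ↦ [74=78], 75 ↦ [75=76], 76 ↦ [75=76], 77 ↦ [77], 78 ↦ [74=78].
For each subset V ⊆ X/∼, compute π^{-1}(V) ⊆ X and check whether π^{-1}(V) ∈ τ. V is open in τ_Q iff π^{-1}(V) ∈ τ.
  V = {}: π^{-1}(V) = ∅ ∈ τ ✓.
  V = {[74=78]}: π^{-1}(V) = {74, 78} ∉ τ ✗.
  V = {[75=76]}: π^{-1}(V) = {75, 76} ∉ τ ✗.
  V = {[74=78], [75=76]}: π^{-1}(V) = {74, 75, 76, 78} ∉ τ ✗.
  V = {[77]}: π^{-1}(V) = {77} ∈ τ ✓.
  V = {[74=78], [77]}: π^{-1}(V) = {74, 77, 78} ∉ τ ✗.
  V = {[75=76], [77]}: π^{-1}(V) = {75, 76, 77} ∉ τ ✗.
  V = {[74=78], [75=76], [77]}: π^{-1}(V) = {74, 75, 76, 77, 78} ∈ τ ✓.
Open sets in the quotient: τ_Q = {{}, {[77]}, {[74=78], [75=76], [77]}} (3 elements).


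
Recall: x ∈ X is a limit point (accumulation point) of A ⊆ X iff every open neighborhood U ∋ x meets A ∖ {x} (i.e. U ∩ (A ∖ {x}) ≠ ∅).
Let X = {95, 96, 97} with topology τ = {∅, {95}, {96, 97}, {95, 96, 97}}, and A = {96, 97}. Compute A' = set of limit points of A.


A' = {96, 97}

For each x ∈ X, list the open sets U ∈ τ with x ∈ U, then check whether U ∩ (A ∖ {x}) ≠ ∅ for every such U.
  x = 95: open {95} ∋ x has {95} ∩ (A ∖ {95}) = ∅, so x is NOT a limit point.
  x = 96: opens ∋ x are {96, 97}, {95, 96, 97}; each meets A ∖ {96}, so x IS a limit point.
  x = 97: opens ∋ x are {96, 97}, {95, 96, 97}; each meets A ∖ {97}, so x IS a limit point.
Collecting: A' = {96, 97}.


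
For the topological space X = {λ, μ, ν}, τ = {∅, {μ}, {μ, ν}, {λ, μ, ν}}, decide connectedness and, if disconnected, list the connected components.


(X, τ) is connected.

Find clopen sets (U ∈ τ with X ∖ U ∈ τ):
  U = ∅, X ∖ U = {λ, μ, ν} — both open, so U is clopen.
  U = {λ, μ, ν}, X ∖ U = ∅ — both open, so U is clopen.
Only trivial clopens (∅ and X) exist, so (X, τ) is connected.
Compute connected components by grouping points that agree on all clopens:
  component: {λ, μ, ν}


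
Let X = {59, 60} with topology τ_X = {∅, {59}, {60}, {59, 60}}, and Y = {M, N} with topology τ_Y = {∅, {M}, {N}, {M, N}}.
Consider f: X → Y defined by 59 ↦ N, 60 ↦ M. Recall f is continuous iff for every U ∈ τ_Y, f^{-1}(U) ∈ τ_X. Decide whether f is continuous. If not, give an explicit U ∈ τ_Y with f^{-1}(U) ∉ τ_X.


f IS continuous.

Compute f^{-1}(U) for each U ∈ τ_Y:
  U = ∅: f^{-1}(U) = ∅ ∈ τ_X ✓.
  U = {M}: f^{-1}(U) = {60} ∈ τ_X ✓.
  U = {N}: f^{-1}(U) = {59} ∈ τ_X ✓.
  U = {M, N}: f^{-1}(U) = {59, 60} ∈ τ_X ✓.
Every preimage lies in τ_X, so f IS continuous.


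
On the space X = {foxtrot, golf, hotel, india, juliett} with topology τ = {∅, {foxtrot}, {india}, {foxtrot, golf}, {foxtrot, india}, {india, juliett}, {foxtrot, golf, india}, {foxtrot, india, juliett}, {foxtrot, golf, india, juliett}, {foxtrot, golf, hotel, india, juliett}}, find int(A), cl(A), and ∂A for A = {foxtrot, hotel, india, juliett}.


int(A) = {foxtrot, india, juliett}, cl(A) = {foxtrot, golf, hotel, india, juliett}, ∂A = {golf, hotel}.

Closed sets in (X, τ) are complements of opens:
  closed(X, τ) = {∅, {hotel}, {golf, hotel}, {hotel, juliett}, {foxtrot, golf, hotel}, {golf, hotel, juliett}, {hotel, india, juliett}, {foxtrot, golf, hotel, juliett}, {golf, hotel, india, juliett}, {foxtrot, golf, hotel, india, juliett}}.
int(A) = ⋃ {U ∈ τ : U ⊆ A}. Opens contained in A: ∅, {foxtrot}, {india}, {foxtrot, india}, {india, juliett}, {foxtrot, india, juliett}.
Taking the union of these: int(A) = {foxtrot, india, juliett}.
cl(A) = ⋂ {C closed : A ⊆ C}. Closed sets containing A: {foxtrot, golf, hotel, india, juliett}.
Intersecting these: cl(A) = {foxtrot, golf, hotel, india, juliett}.
∂A = cl(A) ∖ int(A) = {foxtrot, golf, hotel, india, juliett} ∖ {foxtrot, india, juliett} = {golf, hotel}.


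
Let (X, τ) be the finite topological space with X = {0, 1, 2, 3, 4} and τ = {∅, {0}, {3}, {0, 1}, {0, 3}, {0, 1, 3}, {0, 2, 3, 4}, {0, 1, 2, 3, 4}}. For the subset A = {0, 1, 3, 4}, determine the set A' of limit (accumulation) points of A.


A' = {1, 2, 4}

For each x ∈ X, list the open sets U ∈ τ with x ∈ U, then check whether U ∩ (A ∖ {x}) ≠ ∅ for every such U.
  x = 0: open {0} ∋ x has {0} ∩ (A ∖ {0}) = ∅, so x is NOT a limit point.
  x = 1: opens ∋ x are {0, 1}, {0, 1, 3}, {0, 1, 2, 3, 4}; each meets A ∖ {1}, so x IS a limit point.
  x = 2: opens ∋ x are {0, 2, 3, 4}, {0, 1, 2, 3, 4}; each meets A ∖ {2}, so x IS a limit point.
  x = 3: open {3} ∋ x has {3} ∩ (A ∖ {3}) = ∅, so x is NOT a limit point.
  x = 4: opens ∋ x are {0, 2, 3, 4}, {0, 1, 2, 3, 4}; each meets A ∖ {4}, so x IS a limit point.
Collecting: A' = {1, 2, 4}.


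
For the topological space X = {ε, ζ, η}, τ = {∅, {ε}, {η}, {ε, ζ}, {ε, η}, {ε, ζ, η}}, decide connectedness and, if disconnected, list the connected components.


(X, τ) is disconnected; components = [{η}, {ε, ζ}].

Find clopen sets (U ∈ τ with X ∖ U ∈ τ):
  U = ∅, X ∖ U = {ε, ζ, η} — both open, so U is clopen.
  U = {η}, X ∖ U = {ε, ζ} — both open, so U is clopen.
  U = {ε, ζ}, X ∖ U = {η} — both open, so U is clopen.
  U = {ε, ζ, η}, X ∖ U = ∅ — both open, so U is clopen.
Nontrivial clopen(s) exist: e.g. {ε, ζ}. So (X, τ) is disconnected.
Compute connected components by grouping points that agree on all clopens:
  component: {η}
  component: {ε, ζ}


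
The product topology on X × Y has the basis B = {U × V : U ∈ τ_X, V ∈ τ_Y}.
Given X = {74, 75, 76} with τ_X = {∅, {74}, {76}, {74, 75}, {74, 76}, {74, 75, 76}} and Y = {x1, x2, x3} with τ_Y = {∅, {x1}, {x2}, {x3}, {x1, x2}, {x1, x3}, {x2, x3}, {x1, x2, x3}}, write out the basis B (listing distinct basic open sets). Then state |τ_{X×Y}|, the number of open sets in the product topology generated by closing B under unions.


Basis B = {∅ × ∅, {74} × {x1}, {74} × {x2}, {74} × {x3}, {76} × {x1}, {76} × {x2}, {76} × {x3}, {74} × {x1, x2}, {74} × {x1, x3}, {74, 75} × {x1}, {74, 76} × {x1}, {74} × {x2, x3}, {74, 75} × {x2}, {74, 76} × {x2}, {74, 75} × {x3}, {74, 76} × {x3}, {76} × {x1, x2}, {76} × {x1, x3}, {76} × {x2, x3}, {74} × {x1, x2, x3}, {74, 75, 76} × {x1}, {74, 75, 76} × {x2}, {74, 75, 76} × {x3}, {76} × {x1, x2, x3}, {74, 75} × {x1, x2}, {74, 76} × {x1, x2}, {74, 75} × {x1, x3}, {74, 76} × {x1, x3}, {74, 75} × {x2, x3}, {74, 76} × {x2, x3}, {74, 75} × {x1, x2, x3}, {74, 76} × {x1, x2, x3}, {74, 75, 76} × {x1, x2}, {74, 75, 76} × {x1, x3}, {74, 75, 76} × {x2, x3}, {74, 75, 76} × {x1, x2, x3}}; |τ_{X×Y}| = 216.

Enumerate products U × V with U ∈ τ_X, V ∈ τ_Y (deduplicated):
  ∅ × ∅ = {} (∅)
  {74} × {x1} = {(74,x1)}
  {74} × {x2} = {(74,x2)}
  {74} × {x3} = {(74,x3)}
  {76} × {x1} = {(76,x1)}
  {76} × {x2} = {(76,x2)}
  {76} × {x3} = {(76,x3)}
  {74} × {x1, x2} = {(74,x1), (74,x2)}
  {74} × {x1, x3} = {(74,x1), (74,x3)}
  {74, 75} × {x1} = {(74,x1), (75,x1)}
  {74, 76} × {x1} = {(74,x1), (76,x1)}
  {74} × {x2, x3} = {(74,x2), (74,x3)}
  {74, 75} × {x2} = {(74,x2), (75,x2)}
  {74, 76} × {x2} = {(74,x2), (76,x2)}
  {74, 75} × {x3} = {(74,x3), (75,x3)}
  {74, 76} × {x3} = {(74,x3), (76,x3)}
  {76} × {x1, x2} = {(76,x1), (76,x2)}
  {76} × {x1, x3} = {(76,x1), (76,x3)}
  {76} × {x2, x3} = {(76,x2), (76,x3)}
  {74} × {x1, x2, x3} = {(74,x1), (74,x2), (74,x3)}
  {74, 75, 76} × {x1} = {(74,x1), (75,x1), (76,x1)}
  {74, 75, 76} × {x2} = {(74,x2), (75,x2), (76,x2)}
  {74, 75, 76} × {x3} = {(74,x3), (75,x3), (76,x3)}
  {76} × {x1, x2, x3} = {(76,x1), (76,x2), (76,x3)}
  {74, 75} × {x1, x2} = {(74,x1), (74,x2), (75,x1), (75,x2)}
  {74, 76} × {x1, x2} = {(74,x1), (74,x2), (76,x1), (76,x2)}
  {74, 75} × {x1, x3} = {(74,x1), (74,x3), (75,x1), (75,x3)}
  {74, 76} × {x1, x3} = {(74,x1), (74,x3), (76,x1), (76,x3)}
  {74, 75} × {x2, x3} = {(74,x2), (74,x3), (75,x2), (75,x3)}
  {74, 76} × {x2, x3} = {(74,x2), (74,x3), (76,x2), (76,x3)}
  {74, 75} × {x1, x2, x3} = {(74,x1), (74,x2), (74,x3), (75,x1), (75,x2), (75,x3)}
  {74, 76} × {x1, x2, x3} = {(74,x1), (74,x2), (74,x3), (76,x1), (76,x2), (76,x3)}
  {74, 75, 76} × {x1, x2} = {(74,x1), (74,x2), (75,x1), (75,x2), (76,x1), (76,x2)}
  {74, 75, 76} × {x1, x3} = {(74,x1), (74,x3), (75,x1), (75,x3), (76,x1), (76,x3)}
  {74, 75, 76} × {x2, x3} = {(74,x2), (74,x3), (75,x2), (75,x3), (76,x2), (76,x3)}
  {74, 75, 76} × {x1, x2, x3} = {(74,x1), (74,x2), (74,x3), (75,x1), (75,x2), (75,x3), (76,x1), (76,x2), (76,x3)}
These 36 distinct sets form the basis B.
Close under arbitrary unions to get τ_{X×Y}; counting gives |τ_{X×Y}| = 216.


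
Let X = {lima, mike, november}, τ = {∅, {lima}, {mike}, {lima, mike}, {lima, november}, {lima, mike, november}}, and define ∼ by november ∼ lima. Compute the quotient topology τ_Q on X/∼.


X/∼ = {[lima=november], [mike]}; |τ_Q| = 4.

Equivalence classes: [lima=november], [mike].
Quotient map π: X → X/∼ sends lima ↦ [lima=november], mike ↦ [mike], november ↦ [lima=november].
For each subset V ⊆ X/∼, compute π^{-1}(V) ⊆ X and check whether π^{-1}(V) ∈ τ. V is open in τ_Q iff π^{-1}(V) ∈ τ.
  V = {}: π^{-1}(V) = ∅ ∈ τ ✓.
  V = {[lima=november]}: π^{-1}(V) = {lima, november} ∈ τ ✓.
  V = {[mike]}: π^{-1}(V) = {mike} ∈ τ ✓.
  V = {[lima=november], [mike]}: π^{-1}(V) = {lima, mike, november} ∈ τ ✓.
Open sets in the quotient: τ_Q = {{}, {[lima=november]}, {[mike]}, {[lima=november], [mike]}} (4 elements).


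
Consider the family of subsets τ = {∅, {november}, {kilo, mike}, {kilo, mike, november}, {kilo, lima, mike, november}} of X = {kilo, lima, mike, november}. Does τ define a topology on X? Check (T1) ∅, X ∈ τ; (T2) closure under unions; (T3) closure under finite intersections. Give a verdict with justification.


τ IS a topology on X.

Axiom (T1): ∅ ∈ τ? Yes; X ∈ τ? Yes.
Axiom (T2/T3): check pairwise unions and intersections of members of τ.
All pairwise intersections and unions checked — each lies in τ. Therefore τ satisfies (T1), (T2), (T3): it IS a topology on X.


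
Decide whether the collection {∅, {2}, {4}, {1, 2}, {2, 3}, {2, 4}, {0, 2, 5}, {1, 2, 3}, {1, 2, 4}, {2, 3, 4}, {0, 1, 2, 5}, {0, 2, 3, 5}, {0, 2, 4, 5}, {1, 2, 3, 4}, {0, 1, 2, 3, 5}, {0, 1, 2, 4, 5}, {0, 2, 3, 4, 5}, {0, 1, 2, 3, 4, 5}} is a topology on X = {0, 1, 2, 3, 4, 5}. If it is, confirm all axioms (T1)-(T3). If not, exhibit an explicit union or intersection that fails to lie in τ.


τ IS a topology on X.

Axiom (T1): ∅ ∈ τ? Yes; X ∈ τ? Yes.
Axiom (T2/T3): check pairwise unions and intersections of members of τ.
All pairwise intersections and unions checked — each lies in τ. Therefore τ satisfies (T1), (T2), (T3): it IS a topology on X.


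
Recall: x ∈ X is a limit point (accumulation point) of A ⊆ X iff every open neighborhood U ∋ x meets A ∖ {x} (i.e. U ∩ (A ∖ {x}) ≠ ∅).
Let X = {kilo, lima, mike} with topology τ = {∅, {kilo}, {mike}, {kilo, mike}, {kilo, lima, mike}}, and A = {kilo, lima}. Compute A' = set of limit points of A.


A' = {lima}

For each x ∈ X, list the open sets U ∈ τ with x ∈ U, then check whether U ∩ (A ∖ {x}) ≠ ∅ for every such U.
  x = kilo: open {kilo} ∋ x has {kilo} ∩ (A ∖ {kilo}) = ∅, so x is NOT a limit point.
  x = lima: opens ∋ x are {kilo, lima, mike}; each meets A ∖ {lima}, so x IS a limit point.
  x = mike: open {mike} ∋ x has {mike} ∩ (A ∖ {mike}) = ∅, so x is NOT a limit point.
Collecting: A' = {lima}.


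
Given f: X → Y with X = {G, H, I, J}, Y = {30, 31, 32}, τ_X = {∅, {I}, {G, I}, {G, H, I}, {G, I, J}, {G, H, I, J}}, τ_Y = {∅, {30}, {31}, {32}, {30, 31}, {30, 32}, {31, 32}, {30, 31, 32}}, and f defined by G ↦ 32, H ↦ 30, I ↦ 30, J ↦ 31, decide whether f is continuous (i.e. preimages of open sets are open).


f is NOT continuous.

Compute f^{-1}(U) for each U ∈ τ_Y:
  U = ∅: f^{-1}(U) = ∅ ∈ τ_X ✓.
  U = {30}: f^{-1}(U) = {H, I} ∉ τ_X ✗.
  U = {31}: f^{-1}(U) = {J} ∉ τ_X ✗.
  U = {32}: f^{-1}(U) = {G} ∉ τ_X ✗.
  U = {30, 31}: f^{-1}(U) = {H, I, J} ∉ τ_X ✗.
  U = {30, 32}: f^{-1}(U) = {G, H, I} ∈ τ_X ✓.
  U = {31, 32}: f^{-1}(U) = {G, J} ∉ τ_X ✗.
  U = {30, 31, 32}: f^{-1}(U) = {G, H, I, J} ∈ τ_X ✓.
Found U = {30} with f^{-1}(U) = {H, I} not in τ_X. Therefore f is NOT continuous.


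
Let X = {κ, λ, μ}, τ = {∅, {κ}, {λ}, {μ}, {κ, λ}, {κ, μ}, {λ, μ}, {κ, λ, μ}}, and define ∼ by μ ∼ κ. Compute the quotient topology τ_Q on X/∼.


X/∼ = {[κ=μ], [λ]}; |τ_Q| = 4.

Equivalence classes: [κ=μ], [λ].
Quotient map π: X → X/∼ sends κ ↦ [κ=μ], λ ↦ [λ], μ ↦ [κ=μ].
For each subset V ⊆ X/∼, compute π^{-1}(V) ⊆ X and check whether π^{-1}(V) ∈ τ. V is open in τ_Q iff π^{-1}(V) ∈ τ.
  V = {}: π^{-1}(V) = ∅ ∈ τ ✓.
  V = {[κ=μ]}: π^{-1}(V) = {κ, μ} ∈ τ ✓.
  V = {[λ]}: π^{-1}(V) = {λ} ∈ τ ✓.
  V = {[κ=μ], [λ]}: π^{-1}(V) = {κ, λ, μ} ∈ τ ✓.
Open sets in the quotient: τ_Q = {{}, {[κ=μ]}, {[λ]}, {[κ=μ], [λ]}} (4 elements).


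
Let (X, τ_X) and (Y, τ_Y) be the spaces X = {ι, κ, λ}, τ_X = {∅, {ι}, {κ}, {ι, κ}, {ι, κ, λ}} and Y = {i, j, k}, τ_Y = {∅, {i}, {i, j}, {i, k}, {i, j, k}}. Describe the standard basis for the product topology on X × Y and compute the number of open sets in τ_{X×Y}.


Basis B = {∅ × ∅, {ι} × {i}, {κ} × {i}, {ι} × {i, j}, {ι} × {i, k}, {ι, κ} × {i}, {κ} × {i, j}, {κ} × {i, k}, {ι} × {i, j, k}, {ι, κ, λ} × {i}, {κ} × {i, j, k}, {ι, κ} × {i, j}, {ι, κ} × {i, k}, {ι, κ} × {i, j, k}, {ι, κ, λ} × {i, j}, {ι, κ, λ} × {i, k}, {ι, κ, λ} × {i, j, k}}; |τ_{X×Y}| = 50.

Enumerate products U × V with U ∈ τ_X, V ∈ τ_Y (deduplicated):
  ∅ × ∅ = {} (∅)
  {ι} × {i} = {(ι,i)}
  {κ} × {i} = {(κ,i)}
  {ι} × {i, j} = {(ι,i), (ι,j)}
  {ι} × {i, k} = {(ι,i), (ι,k)}
  {ι, κ} × {i} = {(ι,i), (κ,i)}
  {κ} × {i, j} = {(κ,i), (κ,j)}
  {κ} × {i, k} = {(κ,i), (κ,k)}
  {ι} × {i, j, k} = {(ι,i), (ι,j), (ι,k)}
  {ι, κ, λ} × {i} = {(ι,i), (κ,i), (λ,i)}
  {κ} × {i, j, k} = {(κ,i), (κ,j), (κ,k)}
  {ι, κ} × {i, j} = {(ι,i), (ι,j), (κ,i), (κ,j)}
  {ι, κ} × {i, k} = {(ι,i), (ι,k), (κ,i), (κ,k)}
  {ι, κ} × {i, j, k} = {(ι,i), (ι,j), (ι,k), (κ,i), (κ,j), (κ,k)}
  {ι, κ, λ} × {i, j} = {(ι,i), (ι,j), (κ,i), (κ,j), (λ,i), (λ,j)}
  {ι, κ, λ} × {i, k} = {(ι,i), (ι,k), (κ,i), (κ,k), (λ,i), (λ,k)}
  {ι, κ, λ} × {i, j, k} = {(ι,i), (ι,j), (ι,k), (κ,i), (κ,j), (κ,k), (λ,i), (λ,j), (λ,k)}
These 17 distinct sets form the basis B.
Close under arbitrary unions to get τ_{X×Y}; counting gives |τ_{X×Y}| = 50.


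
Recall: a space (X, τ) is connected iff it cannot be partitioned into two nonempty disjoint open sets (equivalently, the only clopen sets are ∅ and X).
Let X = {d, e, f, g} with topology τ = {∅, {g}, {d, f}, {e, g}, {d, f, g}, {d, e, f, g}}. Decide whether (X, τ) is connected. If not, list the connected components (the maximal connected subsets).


(X, τ) is disconnected; components = [{d, f}, {e, g}].

Find clopen sets (U ∈ τ with X ∖ U ∈ τ):
  U = ∅, X ∖ U = {d, e, f, g} — both open, so U is clopen.
  U = {d, f}, X ∖ U = {e, g} — both open, so U is clopen.
  U = {e, g}, X ∖ U = {d, f} — both open, so U is clopen.
  U = {d, e, f, g}, X ∖ U = ∅ — both open, so U is clopen.
Nontrivial clopen(s) exist: e.g. {d, f}. So (X, τ) is disconnected.
Compute connected components by grouping points that agree on all clopens:
  component: {d, f}
  component: {e, g}


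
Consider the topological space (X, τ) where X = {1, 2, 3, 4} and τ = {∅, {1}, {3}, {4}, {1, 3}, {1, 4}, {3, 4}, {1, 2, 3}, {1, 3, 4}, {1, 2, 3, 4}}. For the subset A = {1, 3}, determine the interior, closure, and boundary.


int(A) = {1, 3}, cl(A) = {1, 2, 3}, ∂A = {2}.

Closed sets in (X, τ) are complements of opens:
  closed(X, τ) = {∅, {2}, {4}, {1, 2}, {2, 3}, {2, 4}, {1, 2, 3}, {1, 2, 4}, {2, 3, 4}, {1, 2, 3, 4}}.
int(A) = ⋃ {U ∈ τ : U ⊆ A}. Opens contained in A: ∅, {1}, {3}, {1, 3}.
Taking the union of these: int(A) = {1, 3}.
cl(A) = ⋂ {C closed : A ⊆ C}. Closed sets containing A: {1, 2, 3}, {1, 2, 3, 4}.
Intersecting these: cl(A) = {1, 2, 3}.
∂A = cl(A) ∖ int(A) = {1, 2, 3} ∖ {1, 3} = {2}.


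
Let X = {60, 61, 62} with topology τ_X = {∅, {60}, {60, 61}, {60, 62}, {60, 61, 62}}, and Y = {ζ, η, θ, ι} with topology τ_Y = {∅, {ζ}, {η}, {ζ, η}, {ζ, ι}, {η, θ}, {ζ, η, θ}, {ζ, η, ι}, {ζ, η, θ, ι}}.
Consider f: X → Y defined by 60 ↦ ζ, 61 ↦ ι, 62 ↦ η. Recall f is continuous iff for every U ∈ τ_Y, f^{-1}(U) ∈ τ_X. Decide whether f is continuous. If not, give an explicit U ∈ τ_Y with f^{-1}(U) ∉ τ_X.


f is NOT continuous.

Compute f^{-1}(U) for each U ∈ τ_Y:
  U = ∅: f^{-1}(U) = ∅ ∈ τ_X ✓.
  U = {ζ}: f^{-1}(U) = {60} ∈ τ_X ✓.
  U = {η}: f^{-1}(U) = {62} ∉ τ_X ✗.
  U = {ζ, η}: f^{-1}(U) = {60, 62} ∈ τ_X ✓.
  U = {ζ, ι}: f^{-1}(U) = {60, 61} ∈ τ_X ✓.
  U = {η, θ}: f^{-1}(U) = {62} ∉ τ_X ✗.
  U = {ζ, η, θ}: f^{-1}(U) = {60, 62} ∈ τ_X ✓.
  U = {ζ, η, ι}: f^{-1}(U) = {60, 61, 62} ∈ τ_X ✓.
  U = {ζ, η, θ, ι}: f^{-1}(U) = {60, 61, 62} ∈ τ_X ✓.
Found U = {η} with f^{-1}(U) = {62} not in τ_X. Therefore f is NOT continuous.


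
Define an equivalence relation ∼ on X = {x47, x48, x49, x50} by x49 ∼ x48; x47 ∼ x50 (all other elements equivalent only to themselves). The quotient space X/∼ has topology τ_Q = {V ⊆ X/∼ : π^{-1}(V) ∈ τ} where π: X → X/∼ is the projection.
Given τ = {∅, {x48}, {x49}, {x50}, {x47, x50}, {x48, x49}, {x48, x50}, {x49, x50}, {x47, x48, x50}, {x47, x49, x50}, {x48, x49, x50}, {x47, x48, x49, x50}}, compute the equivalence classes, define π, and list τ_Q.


X/∼ = {[x47=x50], [x48=x49]}; |τ_Q| = 4.

Equivalence classes: [x47=x50], [x48=x49].
Quotient map π: X → X/∼ sends x47 ↦ [x47=x50], x48 ↦ [x48=x49], x49 ↦ [x48=x49], x50 ↦ [x47=x50].
For each subset V ⊆ X/∼, compute π^{-1}(V) ⊆ X and check whether π^{-1}(V) ∈ τ. V is open in τ_Q iff π^{-1}(V) ∈ τ.
  V = {}: π^{-1}(V) = ∅ ∈ τ ✓.
  V = {[x47=x50]}: π^{-1}(V) = {x47, x50} ∈ τ ✓.
  V = {[x48=x49]}: π^{-1}(V) = {x48, x49} ∈ τ ✓.
  V = {[x47=x50], [x48=x49]}: π^{-1}(V) = {x47, x48, x49, x50} ∈ τ ✓.
Open sets in the quotient: τ_Q = {{}, {[x47=x50]}, {[x48=x49]}, {[x47=x50], [x48=x49]}} (4 elements).


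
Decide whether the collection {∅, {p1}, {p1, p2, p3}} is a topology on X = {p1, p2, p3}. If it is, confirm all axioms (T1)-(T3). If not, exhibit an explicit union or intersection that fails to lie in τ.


τ IS a topology on X.

Axiom (T1): ∅ ∈ τ? Yes; X ∈ τ? Yes.
Axiom (T2/T3): check pairwise unions and intersections of members of τ.
All pairwise intersections and unions checked — each lies in τ. Therefore τ satisfies (T1), (T2), (T3): it IS a topology on X.


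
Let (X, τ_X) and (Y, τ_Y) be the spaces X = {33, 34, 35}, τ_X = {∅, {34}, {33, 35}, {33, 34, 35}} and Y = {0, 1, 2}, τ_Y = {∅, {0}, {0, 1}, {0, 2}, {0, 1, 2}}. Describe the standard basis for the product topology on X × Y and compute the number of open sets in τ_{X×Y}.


Basis B = {∅ × ∅, {34} × {0}, {33, 35} × {0}, {34} × {0, 1}, {34} × {0, 2}, {33, 34, 35} × {0}, {34} × {0, 1, 2}, {33, 35} × {0, 1}, {33, 35} × {0, 2}, {33, 35} × {0, 1, 2}, {33, 34, 35} × {0, 1}, {33, 34, 35} × {0, 2}, {33, 34, 35} × {0, 1, 2}}; |τ_{X×Y}| = 25.

Enumerate products U × V with U ∈ τ_X, V ∈ τ_Y (deduplicated):
  ∅ × ∅ = {} (∅)
  {34} × {0} = {(34,0)}
  {33, 35} × {0} = {(33,0), (35,0)}
  {34} × {0, 1} = {(34,0), (34,1)}
  {34} × {0, 2} = {(34,0), (34,2)}
  {33, 34, 35} × {0} = {(33,0), (34,0), (35,0)}
  {34} × {0, 1, 2} = {(34,0), (34,1), (34,2)}
  {33, 35} × {0, 1} = {(33,0), (33,1), (35,0), (35,1)}
  {33, 35} × {0, 2} = {(33,0), (33,2), (35,0), (35,2)}
  {33, 35} × {0, 1, 2} = {(33,0), (33,1), (33,2), (35,0), (35,1), (35,2)}
  {33, 34, 35} × {0, 1} = {(33,0), (33,1), (34,0), (34,1), (35,0), (35,1)}
  {33, 34, 35} × {0, 2} = {(33,0), (33,2), (34,0), (34,2), (35,0), (35,2)}
  {33, 34, 35} × {0, 1, 2} = {(33,0), (33,1), (33,2), (34,0), (34,1), (34,2), (35,0), (35,1), (35,2)}
These 13 distinct sets form the basis B.
Close under arbitrary unions to get τ_{X×Y}; counting gives |τ_{X×Y}| = 25.


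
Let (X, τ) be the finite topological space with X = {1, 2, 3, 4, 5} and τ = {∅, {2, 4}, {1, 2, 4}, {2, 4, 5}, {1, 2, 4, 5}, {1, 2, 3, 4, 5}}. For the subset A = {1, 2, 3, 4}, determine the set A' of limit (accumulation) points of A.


A' = {1, 2, 3, 4, 5}

For each x ∈ X, list the open sets U ∈ τ with x ∈ U, then check whether U ∩ (A ∖ {x}) ≠ ∅ for every such U.
  x = 1: opens ∋ x are {1, 2, 4}, {1, 2, 4, 5}, {1, 2, 3, 4, 5}; each meets A ∖ {1}, so x IS a limit point.
  x = 2: opens ∋ x are {2, 4}, {1, 2, 4}, {2, 4, 5}, {1, 2, 4, 5}, {1, 2, 3, 4, 5}; each meets A ∖ {2}, so x IS a limit point.
  x = 3: opens ∋ x are {1, 2, 3, 4, 5}; each meets A ∖ {3}, so x IS a limit point.
  x = 4: opens ∋ x are {2, 4}, {1, 2, 4}, {2, 4, 5}, {1, 2, 4, 5}, {1, 2, 3, 4, 5}; each meets A ∖ {4}, so x IS a limit point.
  x = 5: opens ∋ x are {2, 4, 5}, {1, 2, 4, 5}, {1, 2, 3, 4, 5}; each meets A ∖ {5}, so x IS a limit point.
Collecting: A' = {1, 2, 3, 4, 5}.


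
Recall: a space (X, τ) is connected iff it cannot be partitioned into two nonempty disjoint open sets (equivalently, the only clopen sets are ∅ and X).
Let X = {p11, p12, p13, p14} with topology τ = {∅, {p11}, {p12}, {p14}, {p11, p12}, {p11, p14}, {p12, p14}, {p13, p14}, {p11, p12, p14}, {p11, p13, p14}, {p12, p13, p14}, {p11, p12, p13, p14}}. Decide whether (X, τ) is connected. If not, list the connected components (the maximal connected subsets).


(X, τ) is disconnected; components = [{p11}, {p12}, {p13, p14}].

Find clopen sets (U ∈ τ with X ∖ U ∈ τ):
  U = ∅, X ∖ U = {p11, p12, p13, p14} — both open, so U is clopen.
  U = {p11}, X ∖ U = {p12, p13, p14} — both open, so U is clopen.
  U = {p12}, X ∖ U = {p11, p13, p14} — both open, so U is clopen.
  U = {p11, p12}, X ∖ U = {p13, p14} — both open, so U is clopen.
  U = {p13, p14}, X ∖ U = {p11, p12} — both open, so U is clopen.
  U = {p11, p13, p14}, X ∖ U = {p12} — both open, so U is clopen.
  U = {p12, p13, p14}, X ∖ U = {p11} — both open, so U is clopen.
  U = {p11, p12, p13, p14}, X ∖ U = ∅ — both open, so U is clopen.
Nontrivial clopen(s) exist: e.g. {p12, p13, p14}. So (X, τ) is disconnected.
Compute connected components by grouping points that agree on all clopens:
  component: {p11}
  component: {p12}
  component: {p13, p14}


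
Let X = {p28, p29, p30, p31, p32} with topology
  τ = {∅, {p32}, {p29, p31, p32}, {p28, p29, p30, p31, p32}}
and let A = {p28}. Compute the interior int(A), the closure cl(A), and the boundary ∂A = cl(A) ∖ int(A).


int(A) = ∅, cl(A) = {p28, p30}, ∂A = {p28, p30}.

Closed sets in (X, τ) are complements of opens:
  closed(X, τ) = {∅, {p28, p30}, {p28, p29, p30, p31}, {p28, p29, p30, p31, p32}}.
int(A) = ⋃ {U ∈ τ : U ⊆ A}. Opens contained in A: ∅.
Taking the union of these: int(A) = ∅.
cl(A) = ⋂ {C closed : A ⊆ C}. Closed sets containing A: {p28, p30}, {p28, p29, p30, p31}, {p28, p29, p30, p31, p32}.
Intersecting these: cl(A) = {p28, p30}.
∂A = cl(A) ∖ int(A) = {p28, p30} ∖ ∅ = {p28, p30}.


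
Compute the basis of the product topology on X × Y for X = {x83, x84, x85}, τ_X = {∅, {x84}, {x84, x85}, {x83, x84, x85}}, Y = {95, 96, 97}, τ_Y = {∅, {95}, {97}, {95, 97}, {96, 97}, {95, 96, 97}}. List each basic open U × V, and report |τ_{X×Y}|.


Basis B = {∅ × ∅, {x84} × {95}, {x84} × {97}, {x84} × {95, 97}, {x84, x85} × {95}, {x84} × {96, 97}, {x84, x85} × {97}, {x83, x84, x85} × {95}, {x83, x84, x85} × {97}, {x84} × {95, 96, 97}, {x84, x85} × {95, 97}, {x84, x85} × {96, 97}, {x83, x84, x85} × {95, 97}, {x83, x84, x85} × {96, 97}, {x84, x85} × {95, 96, 97}, {x83, x84, x85} × {95, 96, 97}}; |τ_{X×Y}| = 40.

Enumerate products U × V with U ∈ τ_X, V ∈ τ_Y (deduplicated):
  ∅ × ∅ = {} (∅)
  {x84} × {95} = {(x84,95)}
  {x84} × {97} = {(x84,97)}
  {x84} × {95, 97} = {(x84,95), (x84,97)}
  {x84, x85} × {95} = {(x84,95), (x85,95)}
  {x84} × {96, 97} = {(x84,96), (x84,97)}
  {x84, x85} × {97} = {(x84,97), (x85,97)}
  {x83, x84, x85} × {95} = {(x83,95), (x84,95), (x85,95)}
  {x83, x84, x85} × {97} = {(x83,97), (x84,97), (x85,97)}
  {x84} × {95, 96, 97} = {(x84,95), (x84,96), (x84,97)}
  {x84, x85} × {95, 97} = {(x84,95), (x84,97), (x85,95), (x85,97)}
  {x84, x85} × {96, 97} = {(x84,96), (x84,97), (x85,96), (x85,97)}
  {x83, x84, x85} × {95, 97} = {(x83,95), (x83,97), (x84,95), (x84,97), (x85,95), (x85,97)}
  {x83, x84, x85} × {96, 97} = {(x83,96), (x83,97), (x84,96), (x84,97), (x85,96), (x85,97)}
  {x84, x85} × {95, 96, 97} = {(x84,95), (x84,96), (x84,97), (x85,95), (x85,96), (x85,97)}
  {x83, x84, x85} × {95, 96, 97} = {(x83,95), (x83,96), (x83,97), (x84,95), (x84,96), (x84,97), (x85,95), (x85,96), (x85,97)}
These 16 distinct sets form the basis B.
Close under arbitrary unions to get τ_{X×Y}; counting gives |τ_{X×Y}| = 40.


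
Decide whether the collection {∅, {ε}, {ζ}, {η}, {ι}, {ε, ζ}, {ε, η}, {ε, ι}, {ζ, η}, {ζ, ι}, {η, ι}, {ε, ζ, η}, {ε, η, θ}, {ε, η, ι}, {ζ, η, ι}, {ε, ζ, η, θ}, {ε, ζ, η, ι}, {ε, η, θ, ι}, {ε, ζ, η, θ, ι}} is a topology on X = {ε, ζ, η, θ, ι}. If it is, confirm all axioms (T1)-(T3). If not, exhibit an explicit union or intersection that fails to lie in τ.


τ is NOT a topology on X.

Axiom (T1): ∅ ∈ τ? Yes; X ∈ τ? Yes.
Axiom (T2/T3): check pairwise unions and intersections of members of τ.
Counterexample for (T2): {ε} ∪ {ζ, ι} = {ε, ζ, ι} ∉ τ. Therefore τ is NOT a topology.


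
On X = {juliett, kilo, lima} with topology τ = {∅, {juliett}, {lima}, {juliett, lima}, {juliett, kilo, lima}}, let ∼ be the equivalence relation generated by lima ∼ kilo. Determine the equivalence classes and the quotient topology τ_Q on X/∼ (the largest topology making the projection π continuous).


X/∼ = {[juliett], [kilo=lima]}; |τ_Q| = 3.

Equivalence classes: [juliett], [kilo=lima].
Quotient map π: X → X/∼ sends juliett ↦ [juliett], kilo ↦ [kilo=lima], lima ↦ [kilo=lima].
For each subset V ⊆ X/∼, compute π^{-1}(V) ⊆ X and check whether π^{-1}(V) ∈ τ. V is open in τ_Q iff π^{-1}(V) ∈ τ.
  V = {}: π^{-1}(V) = ∅ ∈ τ ✓.
  V = {[juliett]}: π^{-1}(V) = {juliett} ∈ τ ✓.
  V = {[kilo=lima]}: π^{-1}(V) = {kilo, lima} ∉ τ ✗.
  V = {[juliett], [kilo=lima]}: π^{-1}(V) = {juliett, kilo, lima} ∈ τ ✓.
Open sets in the quotient: τ_Q = {{}, {[juliett]}, {[juliett], [kilo=lima]}} (3 elements).


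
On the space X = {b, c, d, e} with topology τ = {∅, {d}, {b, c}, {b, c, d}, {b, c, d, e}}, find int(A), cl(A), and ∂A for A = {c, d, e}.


int(A) = {d}, cl(A) = {b, c, d, e}, ∂A = {b, c, e}.

Closed sets in (X, τ) are complements of opens:
  closed(X, τ) = {∅, {e}, {d, e}, {b, c, e}, {b, c, d, e}}.
int(A) = ⋃ {U ∈ τ : U ⊆ A}. Opens contained in A: ∅, {d}.
Taking the union of these: int(A) = {d}.
cl(A) = ⋂ {C closed : A ⊆ C}. Closed sets containing A: {b, c, d, e}.
Intersecting these: cl(A) = {b, c, d, e}.
∂A = cl(A) ∖ int(A) = {b, c, d, e} ∖ {d} = {b, c, e}.


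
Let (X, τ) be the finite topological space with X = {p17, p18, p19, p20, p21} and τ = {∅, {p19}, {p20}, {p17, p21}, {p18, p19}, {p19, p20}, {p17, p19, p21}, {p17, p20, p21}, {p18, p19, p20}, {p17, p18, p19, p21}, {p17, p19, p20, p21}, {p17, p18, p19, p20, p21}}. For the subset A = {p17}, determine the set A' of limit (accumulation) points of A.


A' = {p21}

For each x ∈ X, list the open sets U ∈ τ with x ∈ U, then check whether U ∩ (A ∖ {x}) ≠ ∅ for every such U.
  x = p17: open {p17, p21} ∋ x has {p17, p21} ∩ (A ∖ {p17}) = ∅, so x is NOT a limit point.
  x = p18: open {p18, p19} ∋ x has {p18, p19} ∩ (A ∖ {p18}) = ∅, so x is NOT a limit point.
  x = p19: open {p19} ∋ x has {p19} ∩ (A ∖ {p19}) = ∅, so x is NOT a limit point.
  x = p20: open {p20} ∋ x has {p20} ∩ (A ∖ {p20}) = ∅, so x is NOT a limit point.
  x = p21: opens ∋ x are {p17, p21}, {p17, p19, p21}, {p17, p20, p21}, {p17, p18, p19, p21}, {p17, p19, p20, p21}, {p17, p18, p19, p20, p21}; each meets A ∖ {p21}, so x IS a limit point.
Collecting: A' = {p21}.


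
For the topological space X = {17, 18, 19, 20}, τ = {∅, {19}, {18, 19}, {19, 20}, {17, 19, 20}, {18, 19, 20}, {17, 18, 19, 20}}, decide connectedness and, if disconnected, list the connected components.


(X, τ) is connected.

Find clopen sets (U ∈ τ with X ∖ U ∈ τ):
  U = ∅, X ∖ U = {17, 18, 19, 20} — both open, so U is clopen.
  U = {17, 18, 19, 20}, X ∖ U = ∅ — both open, so U is clopen.
Only trivial clopens (∅ and X) exist, so (X, τ) is connected.
Compute connected components by grouping points that agree on all clopens:
  component: {17, 18, 19, 20}


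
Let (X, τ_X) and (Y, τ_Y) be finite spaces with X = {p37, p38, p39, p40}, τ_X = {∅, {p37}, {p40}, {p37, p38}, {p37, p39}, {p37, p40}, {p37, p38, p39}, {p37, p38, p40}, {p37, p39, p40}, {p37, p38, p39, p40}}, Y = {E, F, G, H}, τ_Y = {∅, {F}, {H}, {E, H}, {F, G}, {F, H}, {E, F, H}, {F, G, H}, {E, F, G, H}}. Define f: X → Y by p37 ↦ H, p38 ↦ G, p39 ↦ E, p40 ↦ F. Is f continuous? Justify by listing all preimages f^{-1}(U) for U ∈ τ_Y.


f is NOT continuous.

Compute f^{-1}(U) for each U ∈ τ_Y:
  U = ∅: f^{-1}(U) = ∅ ∈ τ_X ✓.
  U = {F}: f^{-1}(U) = {p40} ∈ τ_X ✓.
  U = {H}: f^{-1}(U) = {p37} ∈ τ_X ✓.
  U = {E, H}: f^{-1}(U) = {p37, p39} ∈ τ_X ✓.
  U = {F, G}: f^{-1}(U) = {p38, p40} ∉ τ_X ✗.
  U = {F, H}: f^{-1}(U) = {p37, p40} ∈ τ_X ✓.
  U = {E, F, H}: f^{-1}(U) = {p37, p39, p40} ∈ τ_X ✓.
  U = {F, G, H}: f^{-1}(U) = {p37, p38, p40} ∈ τ_X ✓.
  U = {E, F, G, H}: f^{-1}(U) = {p37, p38, p39, p40} ∈ τ_X ✓.
Found U = {F, G} with f^{-1}(U) = {p38, p40} not in τ_X. Therefore f is NOT continuous.


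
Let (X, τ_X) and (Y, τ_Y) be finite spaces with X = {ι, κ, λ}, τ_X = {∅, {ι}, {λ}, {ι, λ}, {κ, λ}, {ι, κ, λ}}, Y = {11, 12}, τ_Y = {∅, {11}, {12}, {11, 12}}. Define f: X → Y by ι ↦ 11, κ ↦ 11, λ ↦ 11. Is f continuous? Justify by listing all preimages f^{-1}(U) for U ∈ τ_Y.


f IS continuous.

Compute f^{-1}(U) for each U ∈ τ_Y:
  U = ∅: f^{-1}(U) = ∅ ∈ τ_X ✓.
  U = {11}: f^{-1}(U) = {ι, κ, λ} ∈ τ_X ✓.
  U = {12}: f^{-1}(U) = ∅ ∈ τ_X ✓.
  U = {11, 12}: f^{-1}(U) = {ι, κ, λ} ∈ τ_X ✓.
Every preimage lies in τ_X, so f IS continuous.


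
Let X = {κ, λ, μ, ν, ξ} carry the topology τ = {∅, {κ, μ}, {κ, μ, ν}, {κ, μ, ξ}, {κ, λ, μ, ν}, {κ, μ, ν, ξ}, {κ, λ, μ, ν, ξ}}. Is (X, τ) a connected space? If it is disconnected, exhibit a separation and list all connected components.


(X, τ) is connected.

Find clopen sets (U ∈ τ with X ∖ U ∈ τ):
  U = ∅, X ∖ U = {κ, λ, μ, ν, ξ} — both open, so U is clopen.
  U = {κ, λ, μ, ν, ξ}, X ∖ U = ∅ — both open, so U is clopen.
Only trivial clopens (∅ and X) exist, so (X, τ) is connected.
Compute connected components by grouping points that agree on all clopens:
  component: {κ, λ, μ, ν, ξ}


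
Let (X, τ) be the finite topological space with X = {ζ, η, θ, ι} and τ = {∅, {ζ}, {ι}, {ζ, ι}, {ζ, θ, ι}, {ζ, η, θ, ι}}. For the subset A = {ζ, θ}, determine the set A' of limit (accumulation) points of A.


A' = {η, θ}

For each x ∈ X, list the open sets U ∈ τ with x ∈ U, then check whether U ∩ (A ∖ {x}) ≠ ∅ for every such U.
  x = ζ: open {ζ} ∋ x has {ζ} ∩ (A ∖ {ζ}) = ∅, so x is NOT a limit point.
  x = η: opens ∋ x are {ζ, η, θ, ι}; each meets A ∖ {η}, so x IS a limit point.
  x = θ: opens ∋ x are {ζ, θ, ι}, {ζ, η, θ, ι}; each meets A ∖ {θ}, so x IS a limit point.
  x = ι: open {ι} ∋ x has {ι} ∩ (A ∖ {ι}) = ∅, so x is NOT a limit point.
Collecting: A' = {η, θ}.


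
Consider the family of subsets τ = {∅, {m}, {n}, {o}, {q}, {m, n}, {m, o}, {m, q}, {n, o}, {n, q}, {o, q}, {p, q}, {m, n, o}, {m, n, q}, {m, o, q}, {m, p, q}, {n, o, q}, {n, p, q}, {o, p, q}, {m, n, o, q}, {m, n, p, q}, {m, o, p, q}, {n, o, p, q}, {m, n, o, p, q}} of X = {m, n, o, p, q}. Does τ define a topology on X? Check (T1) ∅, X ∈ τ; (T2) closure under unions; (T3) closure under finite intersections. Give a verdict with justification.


τ IS a topology on X.

Axiom (T1): ∅ ∈ τ? Yes; X ∈ τ? Yes.
Axiom (T2/T3): check pairwise unions and intersections of members of τ.
All pairwise intersections and unions checked — each lies in τ. Therefore τ satisfies (T1), (T2), (T3): it IS a topology on X.


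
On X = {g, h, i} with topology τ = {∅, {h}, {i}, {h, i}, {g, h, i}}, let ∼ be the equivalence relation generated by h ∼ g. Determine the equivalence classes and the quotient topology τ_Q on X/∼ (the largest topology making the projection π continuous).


X/∼ = {[g=h], [i]}; |τ_Q| = 3.

Equivalence classes: [g=h], [i].
Quotient map π: X → X/∼ sends g ↦ [g=h], h ↦ [g=h], i ↦ [i].
For each subset V ⊆ X/∼, compute π^{-1}(V) ⊆ X and check whether π^{-1}(V) ∈ τ. V is open in τ_Q iff π^{-1}(V) ∈ τ.
  V = {}: π^{-1}(V) = ∅ ∈ τ ✓.
  V = {[g=h]}: π^{-1}(V) = {g, h} ∉ τ ✗.
  V = {[i]}: π^{-1}(V) = {i} ∈ τ ✓.
  V = {[g=h], [i]}: π^{-1}(V) = {g, h, i} ∈ τ ✓.
Open sets in the quotient: τ_Q = {{}, {[i]}, {[g=h], [i]}} (3 elements).
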